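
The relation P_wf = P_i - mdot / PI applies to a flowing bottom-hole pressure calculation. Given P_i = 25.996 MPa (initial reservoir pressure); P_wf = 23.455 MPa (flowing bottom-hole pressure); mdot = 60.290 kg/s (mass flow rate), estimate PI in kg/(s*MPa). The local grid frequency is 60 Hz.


PI = mdot / (P_i - P_wf)
PI = 60.290 / (25.996 - 23.455)
PI = 23.727 kg/(s*MPa)


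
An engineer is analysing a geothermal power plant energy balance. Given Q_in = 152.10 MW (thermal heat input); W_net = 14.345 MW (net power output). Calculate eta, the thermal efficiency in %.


eta = W_net / Q_in * 100
eta = 14.345 / 152.10 * 100
eta = 9.4313 %


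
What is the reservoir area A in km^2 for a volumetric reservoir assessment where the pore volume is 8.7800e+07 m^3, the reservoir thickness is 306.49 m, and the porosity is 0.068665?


A = Vp / (1e6 * hr * phi)
A = 8.7800e+07 / (1e6 * 306.49 * 0.068665)
A = 4.1720 km^2


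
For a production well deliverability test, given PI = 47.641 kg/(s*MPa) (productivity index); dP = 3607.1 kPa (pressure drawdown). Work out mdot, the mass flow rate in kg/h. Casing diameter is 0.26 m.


mdot = PI * dP / 1000
mdot = 47.641 * 3607.1 / 1000
mdot = 171.8459 kg/s
Convert: 171.8459 kg/s * 3600.0 = 6.1865e+05 kg/h
mdot = 6.1865e+05 kg/h


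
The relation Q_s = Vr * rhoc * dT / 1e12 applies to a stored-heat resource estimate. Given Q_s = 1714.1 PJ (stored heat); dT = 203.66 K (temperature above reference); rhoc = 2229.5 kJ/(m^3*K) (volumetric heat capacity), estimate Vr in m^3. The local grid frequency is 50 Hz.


Vr = Q_s * 1e12 / (rhoc * dT)
Vr = 1714.1 * 1e12 / (2229.5 * 203.66)
Vr = 3.7751e+09 m^3


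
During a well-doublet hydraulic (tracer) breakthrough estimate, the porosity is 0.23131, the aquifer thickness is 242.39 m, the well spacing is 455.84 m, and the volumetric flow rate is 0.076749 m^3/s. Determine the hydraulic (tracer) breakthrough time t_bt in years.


t_bt = pi * hr * phi * L^2 / (3 * Qv) / (365.25*86400)
t_bt = pi * 242.39 * 0.23131 * 455.84^2 / (3 * 0.076749) / (365.25*86400)
t_bt = 5.0372 years


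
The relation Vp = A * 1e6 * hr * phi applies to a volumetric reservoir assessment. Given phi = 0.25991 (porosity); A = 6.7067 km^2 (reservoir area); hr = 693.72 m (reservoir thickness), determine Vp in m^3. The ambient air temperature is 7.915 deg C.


Vp = A * 1e6 * hr * phi
Vp = 6.7067 * 1e6 * 693.72 * 0.25991
Vp = 1.2092e+09 m^3


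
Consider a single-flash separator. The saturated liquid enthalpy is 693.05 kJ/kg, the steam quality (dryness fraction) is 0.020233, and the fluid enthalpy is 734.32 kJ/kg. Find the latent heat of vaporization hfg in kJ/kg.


hfg = (h - hf) / x
hfg = (734.32 - 693.05) / 0.020233
hfg = 2039.7 kJ/kg


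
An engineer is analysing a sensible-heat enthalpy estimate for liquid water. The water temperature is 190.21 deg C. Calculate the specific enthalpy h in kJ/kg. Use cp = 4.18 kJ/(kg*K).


h = cp * T
h = 4.18 * 190.21
h = 795.08 kJ/kg


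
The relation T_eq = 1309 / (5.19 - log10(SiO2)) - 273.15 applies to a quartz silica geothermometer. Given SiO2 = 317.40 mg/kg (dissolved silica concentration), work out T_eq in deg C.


T_eq = 1309 / (5.19 - log10(SiO2)) - 273.15
T_eq = 1309 / (5.19 - log10(317.40)) - 273.15
T_eq = 213.76 deg C


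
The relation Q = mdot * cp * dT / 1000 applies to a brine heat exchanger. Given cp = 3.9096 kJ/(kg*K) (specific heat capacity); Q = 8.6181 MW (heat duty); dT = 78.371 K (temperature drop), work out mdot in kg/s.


mdot = Q * 1000 / (cp * dT)
mdot = 8.6181 * 1000 / (3.9096 * 78.371)
mdot = 28.127 kg/s


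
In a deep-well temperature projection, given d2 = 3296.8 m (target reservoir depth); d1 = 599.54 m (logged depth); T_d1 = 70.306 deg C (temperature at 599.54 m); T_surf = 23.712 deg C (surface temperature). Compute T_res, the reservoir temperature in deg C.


Step 1: grad = (T_d1 - T_surf)/d1 * 1000 = (70.306 - 23.712)/599.54 * 1000 = 77.71625 deg C/km
Step 2: T_res = T_surf + grad*d2/1000 = 23.712 + 77.71625*3296.8/1000 = 279.93 deg C
T_res = 279.93 deg C


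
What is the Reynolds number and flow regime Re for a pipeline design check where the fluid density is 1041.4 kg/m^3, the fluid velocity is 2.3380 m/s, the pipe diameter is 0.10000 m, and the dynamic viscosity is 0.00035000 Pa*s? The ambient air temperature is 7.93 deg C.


Step 1: Re = rho*vel*D/mu = 1041.4*2.338*0.1/0.00035 = 6.9566e+05
Step 2: Re = 6.9566e+05 > 4000, so flow is turbulent.
Re = 6.9566e+05 (turbulent)


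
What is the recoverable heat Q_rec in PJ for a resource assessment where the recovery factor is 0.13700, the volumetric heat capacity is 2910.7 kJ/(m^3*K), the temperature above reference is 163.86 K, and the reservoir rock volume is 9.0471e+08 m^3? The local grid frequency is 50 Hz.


Step 1: Q_s = Vr*rhoc*dT/1e12 = 9.0471e+08*2910.7*163.86/1e12 = 431.4990 PJ
Step 2: Q_rec = Q_s * RF = 431.4990 * 0.137 = 59.115 PJ
Q_rec = 59.115 PJ


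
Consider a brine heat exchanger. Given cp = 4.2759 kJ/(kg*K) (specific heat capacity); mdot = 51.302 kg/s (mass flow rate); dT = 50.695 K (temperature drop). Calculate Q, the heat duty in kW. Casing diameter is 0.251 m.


Q = mdot * cp * dT / 1000
Q = 51.302 * 4.2759 * 50.695 / 1000
Q = 11.12057 MW
Convert: 11.12057 MW * 1000.0 = 11121 kW
Q = 11121 kW


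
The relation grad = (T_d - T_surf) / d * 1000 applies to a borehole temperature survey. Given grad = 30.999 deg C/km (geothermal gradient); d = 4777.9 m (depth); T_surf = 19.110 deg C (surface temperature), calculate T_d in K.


T_d = T_surf + grad * d / 1000
T_d = 19.110 + 30.999 * 4777.9 / 1000
T_d = 167.2201 deg C
Convert to K: 167.2201 + 273.15 = 440.37 K
T_d = 440.37 K


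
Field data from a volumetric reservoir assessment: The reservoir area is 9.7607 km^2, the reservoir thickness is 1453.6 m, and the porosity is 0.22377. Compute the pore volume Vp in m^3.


Vp = A * 1e6 * hr * phi
Vp = 9.7607 * 1e6 * 1453.6 * 0.22377
Vp = 3.1749e+09 m^3


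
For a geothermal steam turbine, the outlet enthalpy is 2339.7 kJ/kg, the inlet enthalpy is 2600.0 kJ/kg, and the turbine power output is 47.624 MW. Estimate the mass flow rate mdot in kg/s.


mdot = P * 1000 / (h_in - h_out)
mdot = 47.624 * 1000 / (2600.0 - 2339.7)
mdot = 182.96 kg/s


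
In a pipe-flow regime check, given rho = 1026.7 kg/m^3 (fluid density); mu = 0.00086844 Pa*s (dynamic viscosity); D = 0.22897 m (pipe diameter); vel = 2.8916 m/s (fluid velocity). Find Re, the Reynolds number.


Re = rho * vel * D / mu
Re = 1026.7 * 2.8916 * 0.22897 / 0.00086844
Re = 7.8275e+05


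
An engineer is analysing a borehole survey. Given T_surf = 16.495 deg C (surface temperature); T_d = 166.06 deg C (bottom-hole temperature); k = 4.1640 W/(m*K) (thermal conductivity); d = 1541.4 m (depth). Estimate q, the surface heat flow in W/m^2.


Step 1: grad = (T_d - T_surf)/d * 1000 = (166.06 - 16.495)/1541.4 * 1000 = 97.03192 deg C/km
Step 2: q = k * grad / 1000 = 4.164 * 97.03192 / 1000 = 0.40404 W/m^2
q = 0.40404 W/m^2


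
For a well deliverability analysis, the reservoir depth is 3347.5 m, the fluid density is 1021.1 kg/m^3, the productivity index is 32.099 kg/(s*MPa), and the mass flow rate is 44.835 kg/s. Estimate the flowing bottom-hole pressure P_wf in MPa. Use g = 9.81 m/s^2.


Step 1: P_i = rho*g*h/1e6 = 1021.1*9.81*3347.5/1e6 = 33.53188 MPa
Step 2: P_wf = P_i - mdot/PI = 33.53188 - 44.835/32.099 = 32.135 MPa
P_wf = 32.135 MPa


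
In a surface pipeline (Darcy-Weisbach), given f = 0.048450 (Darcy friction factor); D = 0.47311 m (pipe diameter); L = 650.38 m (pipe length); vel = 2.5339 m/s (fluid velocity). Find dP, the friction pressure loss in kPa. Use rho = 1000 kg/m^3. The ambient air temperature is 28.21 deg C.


dP = f * (L/D) * (rho*vel^2/2) / 1000
dP = 0.048450 * (650.38/0.47311) * (1000*2.5339^2/2) / 1000
dP = 213.82 kPa


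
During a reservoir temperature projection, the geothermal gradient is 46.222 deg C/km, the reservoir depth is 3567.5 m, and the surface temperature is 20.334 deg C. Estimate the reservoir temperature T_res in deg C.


T_res = T_surf + grad * d / 1000
T_res = 20.334 + 46.222 * 3567.5 / 1000
T_res = 185.23 deg C


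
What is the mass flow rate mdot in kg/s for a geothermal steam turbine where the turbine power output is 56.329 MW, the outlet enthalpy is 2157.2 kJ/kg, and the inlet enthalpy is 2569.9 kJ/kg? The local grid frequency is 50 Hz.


mdot = P * 1000 / (h_in - h_out)
mdot = 56.329 * 1000 / (2569.9 - 2157.2)
mdot = 136.49 kg/s


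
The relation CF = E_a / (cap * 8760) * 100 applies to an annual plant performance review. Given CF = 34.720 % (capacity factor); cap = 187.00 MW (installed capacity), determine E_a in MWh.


E_a = CF / 100 * cap * 8760
E_a = 34.720 / 100 * 187.00 * 8760
E_a = 5.6876e+05 MWh


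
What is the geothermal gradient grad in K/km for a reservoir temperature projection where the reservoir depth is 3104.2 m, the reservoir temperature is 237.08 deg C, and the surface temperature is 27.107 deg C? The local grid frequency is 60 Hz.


grad = (T_res - T_surf) / d * 1000
grad = (237.08 - 27.107) / 3104.2 * 1000
grad = 67.64158 deg C/km
Convert: 67.64158 deg C/km * 1.0 = 67.642 K/km
grad = 67.642 K/km


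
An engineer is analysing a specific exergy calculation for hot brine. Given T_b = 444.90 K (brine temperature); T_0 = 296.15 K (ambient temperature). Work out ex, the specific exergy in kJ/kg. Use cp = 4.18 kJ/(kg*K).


ex = cp * ((T_b - T_0) - T_0 * ln(T_b/T_0))
ex = 4.18 * ((444.90 - 296.15) - 296.15 * ln(444.90/296.15))
ex = 117.97 kJ/kg


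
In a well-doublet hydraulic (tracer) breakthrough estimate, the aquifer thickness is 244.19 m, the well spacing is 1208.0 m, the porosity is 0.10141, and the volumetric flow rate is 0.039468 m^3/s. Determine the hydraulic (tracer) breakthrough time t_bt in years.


t_bt = pi * hr * phi * L^2 / (3 * Qv) / (365.25*86400)
t_bt = pi * 244.19 * 0.10141 * 1208.0^2 / (3 * 0.039468) / (365.25*86400)
t_bt = 30.382 years


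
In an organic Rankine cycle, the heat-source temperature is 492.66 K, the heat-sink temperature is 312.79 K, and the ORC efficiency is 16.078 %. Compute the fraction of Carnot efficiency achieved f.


f = (eta_orc/100) / (1 - Tc/Th)
f = (16.078/100) / (1 - 312.79/492.66)
f = 0.44037


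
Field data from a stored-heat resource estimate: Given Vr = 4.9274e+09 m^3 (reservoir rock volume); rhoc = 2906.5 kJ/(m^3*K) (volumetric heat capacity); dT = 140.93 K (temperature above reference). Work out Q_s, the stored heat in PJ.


Q_s = Vr * rhoc * dT / 1e12
Q_s = 4.9274e+09 * 2906.5 * 140.93 / 1e12
Q_s = 2018.3 PJ


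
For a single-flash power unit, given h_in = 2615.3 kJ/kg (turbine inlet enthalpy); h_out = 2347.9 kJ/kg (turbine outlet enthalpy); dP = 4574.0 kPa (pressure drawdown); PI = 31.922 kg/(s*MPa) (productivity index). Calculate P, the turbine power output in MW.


Step 1: mdot = PI * dP / 1000 = 31.922 * 4574.0 / 1000 = 146.0112 kg/s
Step 2: P = mdot*(h_in - h_out)/1000 = 146.0112*(2615.3 - 2347.9)/1000 = 39.043 MW
P = 39.043 MW


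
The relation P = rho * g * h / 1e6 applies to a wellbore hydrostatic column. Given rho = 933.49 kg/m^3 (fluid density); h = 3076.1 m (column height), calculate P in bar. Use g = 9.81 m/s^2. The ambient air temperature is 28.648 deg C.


P = rho * g * h / 1e6
P = 933.49 * 9.81 * 3076.1 / 1e6
P = 28.16950 MPa
Convert: 28.16950 MPa * 10.0 = 281.69 bar
P = 281.69 bar


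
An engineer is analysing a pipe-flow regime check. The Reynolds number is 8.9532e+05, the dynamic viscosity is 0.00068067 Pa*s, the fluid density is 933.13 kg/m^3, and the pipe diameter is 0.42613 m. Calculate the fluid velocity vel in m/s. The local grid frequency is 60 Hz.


vel = Re * mu / (rho * D)
vel = 8.9532e+05 * 0.00068067 / (933.13 * 0.42613)
vel = 1.5326 m/s


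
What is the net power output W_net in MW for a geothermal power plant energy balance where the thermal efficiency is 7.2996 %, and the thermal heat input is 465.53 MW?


W_net = eta / 100 * Q_in
W_net = 7.2996 / 100 * 465.53
W_net = 33.982 MW


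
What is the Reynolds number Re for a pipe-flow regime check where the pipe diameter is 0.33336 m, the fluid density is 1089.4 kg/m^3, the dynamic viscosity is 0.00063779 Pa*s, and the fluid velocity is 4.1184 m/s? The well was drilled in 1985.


Re = rho * vel * D / mu
Re = 1089.4 * 4.1184 * 0.33336 / 0.00063779
Re = 2.3450e+06


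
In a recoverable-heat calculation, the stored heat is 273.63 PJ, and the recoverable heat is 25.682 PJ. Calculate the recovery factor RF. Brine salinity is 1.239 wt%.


RF = Q_rec / Q_s
RF = 25.682 / 273.63
RF = 0.093857


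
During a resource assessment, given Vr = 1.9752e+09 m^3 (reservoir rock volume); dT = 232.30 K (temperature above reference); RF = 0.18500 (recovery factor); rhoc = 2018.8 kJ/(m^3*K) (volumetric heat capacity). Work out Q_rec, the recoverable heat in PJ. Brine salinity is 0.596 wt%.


Step 1: Q_s = Vr*rhoc*dT/1e12 = 1.9752e+09*2018.8*232.3/1e12 = 926.3041 PJ
Step 2: Q_rec = Q_s * RF = 926.3041 * 0.185 = 171.37 PJ
Q_rec = 171.37 PJ


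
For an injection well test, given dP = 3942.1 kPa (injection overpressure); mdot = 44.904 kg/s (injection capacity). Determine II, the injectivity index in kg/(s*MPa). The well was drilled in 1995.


II = mdot * 1000 / dP
II = 44.904 * 1000 / 3942.1
II = 11.391 kg/(s*MPa)


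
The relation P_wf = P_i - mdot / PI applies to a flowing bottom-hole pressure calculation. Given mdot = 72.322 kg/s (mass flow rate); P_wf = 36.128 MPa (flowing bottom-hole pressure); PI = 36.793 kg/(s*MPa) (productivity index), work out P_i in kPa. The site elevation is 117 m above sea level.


P_i = P_wf + mdot / PI
P_i = 36.128 + 72.322 / 36.793
P_i = 38.09365 MPa
Convert: 38.09365 MPa * 1000.0 = 38094 kPa
P_i = 38094 kPa


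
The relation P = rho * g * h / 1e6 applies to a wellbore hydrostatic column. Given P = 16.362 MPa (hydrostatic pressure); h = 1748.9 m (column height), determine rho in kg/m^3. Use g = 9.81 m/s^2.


rho = P * 1e6 / (g * h)
rho = 16.362 * 1e6 / (9.81 * 1748.9)
rho = 953.68 kg/m^3


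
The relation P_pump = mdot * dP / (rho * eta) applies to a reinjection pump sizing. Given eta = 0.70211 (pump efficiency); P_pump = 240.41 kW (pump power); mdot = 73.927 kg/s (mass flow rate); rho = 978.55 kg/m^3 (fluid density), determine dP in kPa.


dP = P_pump * rho * eta / mdot
dP = 240.41 * 978.55 * 0.70211 / 73.927
dP = 2234.3 kPa


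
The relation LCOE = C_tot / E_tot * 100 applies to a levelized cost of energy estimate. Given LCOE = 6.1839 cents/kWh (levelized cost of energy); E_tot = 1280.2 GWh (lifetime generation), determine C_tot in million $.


C_tot = LCOE / 100 * E_tot
C_tot = 6.1839 / 100 * 1280.2
C_tot = 79.166 million $


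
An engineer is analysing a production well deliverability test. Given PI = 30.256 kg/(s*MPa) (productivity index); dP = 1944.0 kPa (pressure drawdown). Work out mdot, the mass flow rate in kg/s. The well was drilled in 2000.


mdot = PI * dP / 1000
mdot = 30.256 * 1944.0 / 1000
mdot = 58.818 kg/s


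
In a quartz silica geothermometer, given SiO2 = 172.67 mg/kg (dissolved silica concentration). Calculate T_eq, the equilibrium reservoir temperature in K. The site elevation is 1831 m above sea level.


T_eq = 1309 / (5.19 - log10(SiO2)) - 273.15
T_eq = 1309 / (5.19 - log10(172.67)) - 273.15
T_eq = 170.1606 deg C
Convert to K: 170.1606 + 273.15 = 443.31 K
T_eq = 443.31 K


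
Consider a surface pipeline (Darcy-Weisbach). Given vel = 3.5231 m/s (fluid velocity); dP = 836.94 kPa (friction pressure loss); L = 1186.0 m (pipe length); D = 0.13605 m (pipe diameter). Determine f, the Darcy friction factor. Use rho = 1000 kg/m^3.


f = dP*1000 / ((L/D)*(rho*vel^2/2))
f = 836.94*1000 / ((1186.0/0.13605)*(1000*3.5231^2/2))
f = 0.015470


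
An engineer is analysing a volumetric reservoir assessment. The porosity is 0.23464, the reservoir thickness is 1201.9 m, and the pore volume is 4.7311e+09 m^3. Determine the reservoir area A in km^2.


A = Vp / (1e6 * hr * phi)
A = 4.7311e+09 / (1e6 * 1201.9 * 0.23464)
A = 16.776 km^2


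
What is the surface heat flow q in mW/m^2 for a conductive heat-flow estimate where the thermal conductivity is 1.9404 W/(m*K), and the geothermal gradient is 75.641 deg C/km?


q = k * grad / 1000
q = 1.9404 * 75.641 / 1000
q = 0.1467738 W/m^2
Convert: 0.1467738 W/m^2 * 1000.0 = 146.77 mW/m^2
q = 146.77 mW/m^2


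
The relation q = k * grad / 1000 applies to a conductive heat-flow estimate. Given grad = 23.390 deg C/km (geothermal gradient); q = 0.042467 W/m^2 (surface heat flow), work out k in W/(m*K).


k = q * 1000 / grad
k = 0.042467 * 1000 / 23.390
k = 1.8156 W/(m*K)


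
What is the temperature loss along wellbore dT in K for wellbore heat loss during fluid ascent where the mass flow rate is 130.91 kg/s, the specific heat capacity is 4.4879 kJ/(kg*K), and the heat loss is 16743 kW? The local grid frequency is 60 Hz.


dT = Q_loss / (mdot * cp)
dT = 16743 / (130.91 * 4.4879)
dT = 28.498 K


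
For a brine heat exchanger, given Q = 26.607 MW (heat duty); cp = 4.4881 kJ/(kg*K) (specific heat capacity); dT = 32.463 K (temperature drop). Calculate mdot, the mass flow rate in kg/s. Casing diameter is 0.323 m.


mdot = Q * 1000 / (cp * dT)
mdot = 26.607 * 1000 / (4.4881 * 32.463)
mdot = 182.62 kg/s


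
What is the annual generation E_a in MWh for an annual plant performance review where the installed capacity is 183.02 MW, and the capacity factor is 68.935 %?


E_a = CF / 100 * cap * 8760
E_a = 68.935 / 100 * 183.02 * 8760
E_a = 1.1052e+06 MWh


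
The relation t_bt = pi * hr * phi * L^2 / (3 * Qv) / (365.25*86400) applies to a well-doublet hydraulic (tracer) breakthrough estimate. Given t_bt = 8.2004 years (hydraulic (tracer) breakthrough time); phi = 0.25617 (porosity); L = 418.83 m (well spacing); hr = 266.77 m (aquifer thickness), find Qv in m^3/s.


Qv = pi*hr*phi*L^2 / (3*t_bt*365.25*86400)
Qv = pi*266.77*0.25617*418.83^2 / (3*8.2004*365.25*86400)
Qv = 0.048510 m^3/s


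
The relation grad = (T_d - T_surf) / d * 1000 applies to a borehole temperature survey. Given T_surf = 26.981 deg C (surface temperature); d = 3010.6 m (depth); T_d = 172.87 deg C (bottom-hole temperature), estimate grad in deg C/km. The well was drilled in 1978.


grad = (T_d - T_surf) / d * 1000
grad = (172.87 - 26.981) / 3010.6 * 1000
grad = 48.458 deg C/km


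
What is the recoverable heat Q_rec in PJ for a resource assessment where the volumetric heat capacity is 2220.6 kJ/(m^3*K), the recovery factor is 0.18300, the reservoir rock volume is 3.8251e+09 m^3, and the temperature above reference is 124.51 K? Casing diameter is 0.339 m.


Step 1: Q_s = Vr*rhoc*dT/1e12 = 3.8251e+09*2220.6*124.51/1e12 = 1057.590 PJ
Step 2: Q_rec = Q_s * RF = 1057.590 * 0.183 = 193.54 PJ
Q_rec = 193.54 PJ


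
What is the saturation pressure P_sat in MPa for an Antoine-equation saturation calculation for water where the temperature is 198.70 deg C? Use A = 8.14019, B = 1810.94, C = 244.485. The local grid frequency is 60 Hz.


P_sat = 10^(A - B/(C + T)) / 760 * 0.101325
P_sat = 10^(8.14019 - 1810.94/(244.485 + 198.70)) / 760 * 0.101325
P_sat = 1.5097 MPa


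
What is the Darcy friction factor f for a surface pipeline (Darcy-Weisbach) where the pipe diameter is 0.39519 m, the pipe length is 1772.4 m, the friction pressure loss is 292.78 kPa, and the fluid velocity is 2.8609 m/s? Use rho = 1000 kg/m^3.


f = dP*1000 / ((L/D)*(rho*vel^2/2))
f = 292.78*1000 / ((1772.4/0.39519)*(1000*2.8609^2/2))
f = 0.015952


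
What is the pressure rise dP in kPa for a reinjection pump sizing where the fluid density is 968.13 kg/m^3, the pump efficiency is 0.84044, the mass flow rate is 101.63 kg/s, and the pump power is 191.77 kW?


dP = P_pump * rho * eta / mdot
dP = 191.77 * 968.13 * 0.84044 / 101.63
dP = 1535.3 kPa


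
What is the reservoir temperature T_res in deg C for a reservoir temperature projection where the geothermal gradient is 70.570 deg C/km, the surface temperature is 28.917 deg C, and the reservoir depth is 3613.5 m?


T_res = T_surf + grad * d / 1000
T_res = 28.917 + 70.570 * 3613.5 / 1000
T_res = 283.92 deg C


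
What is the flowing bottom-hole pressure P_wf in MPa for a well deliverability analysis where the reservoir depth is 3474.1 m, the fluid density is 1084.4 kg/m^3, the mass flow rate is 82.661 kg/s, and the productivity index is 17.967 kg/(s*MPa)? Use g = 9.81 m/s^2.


Step 1: P_i = rho*g*h/1e6 = 1084.4*9.81*3474.1/1e6 = 36.95735 MPa
Step 2: P_wf = P_i - mdot/PI = 36.95735 - 82.661/17.967 = 32.357 MPa
P_wf = 32.357 MPa


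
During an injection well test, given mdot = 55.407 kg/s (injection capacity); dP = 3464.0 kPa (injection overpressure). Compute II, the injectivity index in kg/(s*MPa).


II = mdot * 1000 / dP
II = 55.407 * 1000 / 3464.0
II = 15.995 kg/(s*MPa)


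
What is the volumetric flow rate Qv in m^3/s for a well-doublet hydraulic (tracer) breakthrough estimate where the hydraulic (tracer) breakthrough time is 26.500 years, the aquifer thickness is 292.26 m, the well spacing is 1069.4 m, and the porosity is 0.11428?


Qv = pi*hr*phi*L^2 / (3*t_bt*365.25*86400)
Qv = pi*292.26*0.11428*1069.4^2 / (3*26.500*365.25*86400)
Qv = 0.047830 m^3/s


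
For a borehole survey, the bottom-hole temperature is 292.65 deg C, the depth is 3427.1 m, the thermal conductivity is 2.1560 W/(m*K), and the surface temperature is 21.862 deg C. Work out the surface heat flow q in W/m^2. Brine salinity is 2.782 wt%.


Step 1: grad = (T_d - T_surf)/d * 1000 = (292.65 - 21.862)/3427.1 * 1000 = 79.01374 deg C/km
Step 2: q = k * grad / 1000 = 2.156 * 79.01374 / 1000 = 0.17035 W/m^2
q = 0.17035 W/m^2


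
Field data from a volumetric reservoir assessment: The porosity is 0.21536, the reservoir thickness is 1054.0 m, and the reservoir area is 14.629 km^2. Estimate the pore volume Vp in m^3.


Vp = A * 1e6 * hr * phi
Vp = 14.629 * 1e6 * 1054.0 * 0.21536
Vp = 3.3206e+09 m^3


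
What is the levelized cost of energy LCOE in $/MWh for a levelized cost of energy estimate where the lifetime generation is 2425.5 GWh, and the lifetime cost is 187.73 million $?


LCOE = C_tot / E_tot * 100
LCOE = 187.73 / 2425.5 * 100
LCOE = 7.739847 cents/kWh
Convert: 7.739847 cents/kWh * 10.0 = 77.398 $/MWh
LCOE = 77.398 $/MWh


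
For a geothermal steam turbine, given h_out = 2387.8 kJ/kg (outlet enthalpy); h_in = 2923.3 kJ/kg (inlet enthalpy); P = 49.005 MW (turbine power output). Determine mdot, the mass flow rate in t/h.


mdot = P * 1000 / (h_in - h_out)
mdot = 49.005 * 1000 / (2923.3 - 2387.8)
mdot = 91.51261 kg/s
Convert: 91.51261 kg/s * 3.6 = 329.45 t/h
mdot = 329.45 t/h


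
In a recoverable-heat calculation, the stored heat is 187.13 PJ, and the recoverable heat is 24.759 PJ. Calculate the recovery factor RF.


RF = Q_rec / Q_s
RF = 24.759 / 187.13
RF = 0.13231


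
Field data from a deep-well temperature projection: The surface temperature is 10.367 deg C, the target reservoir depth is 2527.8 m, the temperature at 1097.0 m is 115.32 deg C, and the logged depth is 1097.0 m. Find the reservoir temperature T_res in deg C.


Step 1: grad = (T_d1 - T_surf)/d1 * 1000 = (115.32 - 10.367)/1097.0 * 1000 = 95.67274 deg C/km
Step 2: T_res = T_surf + grad*d2/1000 = 10.367 + 95.67274*2527.8/1000 = 252.21 deg C
T_res = 252.21 deg C


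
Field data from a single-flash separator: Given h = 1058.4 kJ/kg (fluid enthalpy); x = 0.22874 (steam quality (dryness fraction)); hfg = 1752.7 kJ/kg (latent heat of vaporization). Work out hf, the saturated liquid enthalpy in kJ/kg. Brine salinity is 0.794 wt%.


hf = h - x * hfg
hf = 1058.4 - 0.22874 * 1752.7
hf = 657.49 kJ/kg


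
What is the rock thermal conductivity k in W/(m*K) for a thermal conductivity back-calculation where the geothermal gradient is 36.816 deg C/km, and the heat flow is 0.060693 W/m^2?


k = q / (grad / 1000)
k = 0.060693 / (36.816 / 1000)
k = 1.6485 W/(m*K)


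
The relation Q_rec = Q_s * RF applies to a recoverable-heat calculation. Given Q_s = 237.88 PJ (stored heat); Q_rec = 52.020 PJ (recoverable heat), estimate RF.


RF = Q_rec / Q_s
RF = 52.020 / 237.88
RF = 0.21868


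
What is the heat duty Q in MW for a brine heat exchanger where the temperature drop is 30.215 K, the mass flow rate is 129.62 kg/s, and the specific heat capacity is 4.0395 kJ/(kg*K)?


Q = mdot * cp * dT / 1000
Q = 129.62 * 4.0395 * 30.215 / 1000
Q = 15.821 MW


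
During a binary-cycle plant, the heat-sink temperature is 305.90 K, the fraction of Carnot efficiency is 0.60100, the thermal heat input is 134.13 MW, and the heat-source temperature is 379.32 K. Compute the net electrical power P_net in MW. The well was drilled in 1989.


Step 1: eta = (1 - Tc/Th)*f = (1 - 305.9/379.32)*0.601 = 0.1163277
Step 2: P_net = eta * Q_in = 0.1163277 * 134.13 = 15.603 MW
P_net = 15.603 MW


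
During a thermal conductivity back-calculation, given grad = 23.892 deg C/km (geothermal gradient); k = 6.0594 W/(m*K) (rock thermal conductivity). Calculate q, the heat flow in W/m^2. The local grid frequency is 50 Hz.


q = k * grad / 1000
q = 6.0594 * 23.892 / 1000
q = 0.14477 W/m^2


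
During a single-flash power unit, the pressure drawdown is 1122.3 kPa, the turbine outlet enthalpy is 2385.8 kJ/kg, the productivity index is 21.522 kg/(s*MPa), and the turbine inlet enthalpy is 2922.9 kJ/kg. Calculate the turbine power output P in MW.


Step 1: mdot = PI * dP / 1000 = 21.522 * 1122.3 / 1000 = 24.15414 kg/s
Step 2: P = mdot*(h_in - h_out)/1000 = 24.15414*(2922.9 - 2385.8)/1000 = 12.973 MW
P = 12.973 MW


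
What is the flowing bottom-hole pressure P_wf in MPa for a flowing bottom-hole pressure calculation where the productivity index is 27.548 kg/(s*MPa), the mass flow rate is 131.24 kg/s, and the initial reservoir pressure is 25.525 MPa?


P_wf = P_i - mdot / PI
P_wf = 25.525 - 131.24 / 27.548
P_wf = 20.761 MPa


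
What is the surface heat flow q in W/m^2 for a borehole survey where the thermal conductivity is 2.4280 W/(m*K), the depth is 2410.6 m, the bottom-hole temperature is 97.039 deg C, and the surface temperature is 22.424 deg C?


Step 1: grad = (T_d - T_surf)/d * 1000 = (97.039 - 22.424)/2410.6 * 1000 = 30.95287 deg C/km
Step 2: q = k * grad / 1000 = 2.428 * 30.95287 / 1000 = 0.075154 W/m^2
q = 0.075154 W/m^2


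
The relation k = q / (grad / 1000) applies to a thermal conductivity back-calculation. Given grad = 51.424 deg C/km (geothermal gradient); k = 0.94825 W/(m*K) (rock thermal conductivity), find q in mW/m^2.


q = k * grad / 1000
q = 0.94825 * 51.424 / 1000
q = 0.04876281 W/m^2
Convert: 0.04876281 W/m^2 * 1000.0 = 48.763 mW/m^2
q = 48.763 mW/m^2


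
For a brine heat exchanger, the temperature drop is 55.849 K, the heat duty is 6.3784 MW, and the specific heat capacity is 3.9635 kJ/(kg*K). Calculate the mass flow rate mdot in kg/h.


mdot = Q * 1000 / (cp * dT)
mdot = 6.3784 * 1000 / (3.9635 * 55.849)
mdot = 28.81492 kg/s
Convert: 28.81492 kg/s * 3600.0 = 1.0373e+05 kg/h
mdot = 1.0373e+05 kg/h


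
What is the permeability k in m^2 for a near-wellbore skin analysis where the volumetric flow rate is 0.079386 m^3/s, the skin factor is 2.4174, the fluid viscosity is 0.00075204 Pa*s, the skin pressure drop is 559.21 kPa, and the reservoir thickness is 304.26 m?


k = S*q*mu / (2*pi*dP_s*1000*hr)
k = 2.4174*0.079386*0.00075204 / (2*pi*559.21*1000*304.26)
k = 1.3500e-13 m^2


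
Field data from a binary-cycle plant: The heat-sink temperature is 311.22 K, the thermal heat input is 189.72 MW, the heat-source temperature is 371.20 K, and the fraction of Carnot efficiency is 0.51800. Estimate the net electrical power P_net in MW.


Step 1: eta = (1 - Tc/Th)*f = (1 - 311.22/371.2)*0.518 = 0.08370054
Step 2: P_net = eta * Q_in = 0.08370054 * 189.72 = 15.880 MW
P_net = 15.880 MW


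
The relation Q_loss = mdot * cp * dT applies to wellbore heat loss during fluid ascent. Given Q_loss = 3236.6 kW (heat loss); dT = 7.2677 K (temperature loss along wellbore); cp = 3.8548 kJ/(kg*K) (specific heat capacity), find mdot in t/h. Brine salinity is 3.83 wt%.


mdot = Q_loss / (cp * dT)
mdot = 3236.6 / (3.8548 * 7.2677)
mdot = 115.5288 kg/s
Convert: 115.5288 kg/s * 3.6 = 415.90 t/h
mdot = 415.90 t/h


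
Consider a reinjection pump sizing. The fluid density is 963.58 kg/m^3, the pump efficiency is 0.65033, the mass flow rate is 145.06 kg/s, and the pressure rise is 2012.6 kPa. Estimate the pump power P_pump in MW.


P_pump = mdot * dP / (rho * eta)
P_pump = 145.06 * 2012.6 / (963.58 * 0.65033)
P_pump = 465.8902 kW
Convert: 465.8902 kW * 0.001 = 0.46589 MW
P_pump = 0.46589 MW


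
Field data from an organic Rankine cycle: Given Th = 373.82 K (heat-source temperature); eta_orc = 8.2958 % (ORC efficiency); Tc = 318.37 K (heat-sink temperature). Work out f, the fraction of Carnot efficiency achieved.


f = (eta_orc/100) / (1 - Tc/Th)
f = (8.2958/100) / (1 - 318.37/373.82)
f = 0.55927


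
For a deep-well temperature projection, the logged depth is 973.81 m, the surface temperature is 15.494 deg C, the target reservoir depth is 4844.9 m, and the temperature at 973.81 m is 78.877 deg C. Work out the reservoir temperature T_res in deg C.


Step 1: grad = (T_d1 - T_surf)/d1 * 1000 = (78.877 - 15.494)/973.81 * 1000 = 65.08765 deg C/km
Step 2: T_res = T_surf + grad*d2/1000 = 15.494 + 65.08765*4844.9/1000 = 330.84 deg C
T_res = 330.84 deg C


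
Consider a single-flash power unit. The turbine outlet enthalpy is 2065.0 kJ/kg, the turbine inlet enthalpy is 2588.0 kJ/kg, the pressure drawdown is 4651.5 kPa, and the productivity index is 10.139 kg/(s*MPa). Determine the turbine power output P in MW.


Step 1: mdot = PI * dP / 1000 = 10.139 * 4651.5 / 1000 = 47.16156 kg/s
Step 2: P = mdot*(h_in - h_out)/1000 = 47.16156*(2588.0 - 2065.0)/1000 = 24.665 MW
P = 24.665 MW


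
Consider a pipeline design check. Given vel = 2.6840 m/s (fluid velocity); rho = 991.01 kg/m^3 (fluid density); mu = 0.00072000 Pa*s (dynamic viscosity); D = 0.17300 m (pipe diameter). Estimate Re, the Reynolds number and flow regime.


Step 1: Re = rho*vel*D/mu = 991.01*2.684*0.173/0.00072 = 6.3911e+05
Step 2: Re = 6.3911e+05 > 4000, so flow is turbulent.
Re = 6.3911e+05 (turbulent)


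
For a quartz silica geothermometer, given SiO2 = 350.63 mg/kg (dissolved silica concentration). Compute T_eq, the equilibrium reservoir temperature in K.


T_eq = 1309 / (5.19 - log10(SiO2)) - 273.15
T_eq = 1309 / (5.19 - log10(350.63)) - 273.15
T_eq = 221.7178 deg C
Convert to K: 221.7178 + 273.15 = 494.87 K
T_eq = 494.87 K


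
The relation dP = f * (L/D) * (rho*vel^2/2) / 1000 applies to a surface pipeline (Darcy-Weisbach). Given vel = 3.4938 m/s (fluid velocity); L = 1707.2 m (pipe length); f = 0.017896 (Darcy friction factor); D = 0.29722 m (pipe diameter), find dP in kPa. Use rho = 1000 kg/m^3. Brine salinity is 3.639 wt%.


dP = f * (L/D) * (rho*vel^2/2) / 1000
dP = 0.017896 * (1707.2/0.29722) * (1000*3.4938^2/2) / 1000
dP = 627.38 kPa


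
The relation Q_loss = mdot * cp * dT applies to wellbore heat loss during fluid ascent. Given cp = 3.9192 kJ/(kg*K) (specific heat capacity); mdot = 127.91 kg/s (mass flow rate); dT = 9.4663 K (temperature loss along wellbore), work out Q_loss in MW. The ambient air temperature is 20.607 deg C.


Q_loss = mdot * cp * dT
Q_loss = 127.91 * 3.9192 * 9.4663
Q_loss = 4745.502 kW
Convert: 4745.502 kW * 0.001 = 4.7455 MW
Q_loss = 4.7455 MW


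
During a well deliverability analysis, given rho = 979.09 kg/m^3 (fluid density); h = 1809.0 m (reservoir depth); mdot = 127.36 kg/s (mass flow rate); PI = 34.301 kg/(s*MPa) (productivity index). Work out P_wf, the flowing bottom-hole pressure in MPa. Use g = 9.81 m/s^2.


Step 1: P_i = rho*g*h/1e6 = 979.09*9.81*1809.0/1e6 = 17.37522 MPa
Step 2: P_wf = P_i - mdot/PI = 17.37522 - 127.36/34.301 = 13.662 MPa
P_wf = 13.662 MPa


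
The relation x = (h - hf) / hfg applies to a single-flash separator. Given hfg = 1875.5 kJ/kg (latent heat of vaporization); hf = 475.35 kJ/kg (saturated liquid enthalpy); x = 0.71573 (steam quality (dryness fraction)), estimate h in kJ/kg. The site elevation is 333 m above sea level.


h = hf + x * hfg
h = 475.35 + 0.71573 * 1875.5
h = 1817.7 kJ/kg


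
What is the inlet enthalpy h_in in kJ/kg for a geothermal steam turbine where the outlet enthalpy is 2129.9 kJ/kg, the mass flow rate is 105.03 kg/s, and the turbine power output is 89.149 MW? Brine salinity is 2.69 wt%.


h_in = h_out + P * 1000 / mdot
h_in = 2129.9 + 89.149 * 1000 / 105.03
h_in = 2978.7 kJ/kg


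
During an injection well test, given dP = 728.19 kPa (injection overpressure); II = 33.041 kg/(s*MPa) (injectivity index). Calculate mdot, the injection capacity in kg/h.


mdot = II * dP / 1000
mdot = 33.041 * 728.19 / 1000
mdot = 24.06013 kg/s
Convert: 24.06013 kg/s * 3600.0 = 86616 kg/h
mdot = 86616 kg/h


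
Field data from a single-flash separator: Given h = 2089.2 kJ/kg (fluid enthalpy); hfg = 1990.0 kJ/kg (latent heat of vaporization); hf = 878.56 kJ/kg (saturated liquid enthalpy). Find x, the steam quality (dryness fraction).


x = (h - hf) / hfg
x = (2089.2 - 878.56) / 1990.0
x = 0.60836


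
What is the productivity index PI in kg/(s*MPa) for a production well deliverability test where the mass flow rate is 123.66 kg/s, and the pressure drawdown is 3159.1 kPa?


PI = mdot * 1000 / dP
PI = 123.66 * 1000 / 3159.1
PI = 39.144 kg/(s*MPa)


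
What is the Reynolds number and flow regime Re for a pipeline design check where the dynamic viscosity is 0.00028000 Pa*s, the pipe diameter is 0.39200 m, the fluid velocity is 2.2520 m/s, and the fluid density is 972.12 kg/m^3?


Step 1: Re = rho*vel*D/mu = 972.12*2.252*0.392/0.00028 = 3.0649e+06
Step 2: Re = 3.0649e+06 > 4000, so flow is turbulent.
Re = 3.0649e+06 (turbulent)


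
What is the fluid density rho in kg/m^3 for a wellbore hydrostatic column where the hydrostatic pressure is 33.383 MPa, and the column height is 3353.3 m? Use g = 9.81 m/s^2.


rho = P * 1e6 / (g * h)
rho = 33.383 * 1e6 / (9.81 * 3353.3)
rho = 1014.8 kg/m^3


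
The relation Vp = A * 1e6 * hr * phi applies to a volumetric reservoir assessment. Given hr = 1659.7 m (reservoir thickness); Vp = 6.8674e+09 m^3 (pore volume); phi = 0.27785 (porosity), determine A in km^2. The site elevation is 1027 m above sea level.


A = Vp / (1e6 * hr * phi)
A = 6.8674e+09 / (1e6 * 1659.7 * 0.27785)
A = 14.892 km^2


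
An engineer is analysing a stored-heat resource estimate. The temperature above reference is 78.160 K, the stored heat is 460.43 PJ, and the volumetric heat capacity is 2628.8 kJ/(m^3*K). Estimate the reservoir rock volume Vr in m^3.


Vr = Q_s * 1e12 / (rhoc * dT)
Vr = 460.43 * 1e12 / (2628.8 * 78.160)
Vr = 2.2409e+09 m^3


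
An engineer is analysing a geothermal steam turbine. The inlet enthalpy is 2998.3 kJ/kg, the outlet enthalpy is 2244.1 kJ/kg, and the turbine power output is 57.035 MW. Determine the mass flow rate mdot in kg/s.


mdot = P * 1000 / (h_in - h_out)
mdot = 57.035 * 1000 / (2998.3 - 2244.1)
mdot = 75.623 kg/s


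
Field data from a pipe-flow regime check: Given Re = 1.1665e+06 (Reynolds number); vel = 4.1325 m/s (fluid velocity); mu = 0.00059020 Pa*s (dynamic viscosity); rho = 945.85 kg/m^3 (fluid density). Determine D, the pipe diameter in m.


D = Re * mu / (rho * vel)
D = 1.1665e+06 * 0.00059020 / (945.85 * 4.1325)
D = 0.17614 m


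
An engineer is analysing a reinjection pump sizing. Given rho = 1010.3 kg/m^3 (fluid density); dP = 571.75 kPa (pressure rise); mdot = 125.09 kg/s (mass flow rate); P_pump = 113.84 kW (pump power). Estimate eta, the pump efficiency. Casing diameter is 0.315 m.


eta = mdot * dP / (rho * P_pump)
eta = 125.09 * 571.75 / (1010.3 * 113.84)
eta = 0.62185


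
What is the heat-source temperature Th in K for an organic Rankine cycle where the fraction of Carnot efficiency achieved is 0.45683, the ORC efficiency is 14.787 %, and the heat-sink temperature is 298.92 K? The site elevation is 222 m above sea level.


Th = Tc / (1 - (eta_orc/100)/f)
Th = 298.92 / (1 - (14.787/100)/0.45683)
Th = 441.98 K


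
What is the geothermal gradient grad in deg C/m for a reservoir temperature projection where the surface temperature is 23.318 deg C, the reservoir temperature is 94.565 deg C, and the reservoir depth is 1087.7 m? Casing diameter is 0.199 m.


grad = (T_res - T_surf) / d * 1000
grad = (94.565 - 23.318) / 1087.7 * 1000
grad = 65.50244 deg C/km
Convert: 65.50244 deg C/km * 0.001 = 0.065502 deg C/m
grad = 0.065502 deg C/m


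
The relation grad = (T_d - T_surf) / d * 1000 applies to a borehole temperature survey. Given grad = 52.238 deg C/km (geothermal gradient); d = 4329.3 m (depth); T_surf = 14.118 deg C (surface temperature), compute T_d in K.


T_d = T_surf + grad * d / 1000
T_d = 14.118 + 52.238 * 4329.3 / 1000
T_d = 240.2720 deg C
Convert to K: 240.2720 + 273.15 = 513.42 K
T_d = 513.42 K


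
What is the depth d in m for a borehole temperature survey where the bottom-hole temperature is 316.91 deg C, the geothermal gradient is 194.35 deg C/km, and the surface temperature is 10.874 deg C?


d = (T_d - T_surf) / grad * 1000
d = (316.91 - 10.874) / 194.35 * 1000
d = 1574.7 m


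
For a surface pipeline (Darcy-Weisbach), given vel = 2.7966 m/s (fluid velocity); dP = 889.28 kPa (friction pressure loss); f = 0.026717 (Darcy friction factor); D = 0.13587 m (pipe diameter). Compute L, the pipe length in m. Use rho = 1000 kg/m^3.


L = dP*1000*D / (f*rho*vel^2/2)
L = 889.28*1000*0.13587 / (0.026717*1000*2.7966^2/2)
L = 1156.5 m


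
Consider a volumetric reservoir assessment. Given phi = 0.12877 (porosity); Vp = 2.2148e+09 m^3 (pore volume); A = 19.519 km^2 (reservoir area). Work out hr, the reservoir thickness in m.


hr = Vp / (A * 1e6 * phi)
hr = 2.2148e+09 / (19.519 * 1e6 * 0.12877)
hr = 881.18 m


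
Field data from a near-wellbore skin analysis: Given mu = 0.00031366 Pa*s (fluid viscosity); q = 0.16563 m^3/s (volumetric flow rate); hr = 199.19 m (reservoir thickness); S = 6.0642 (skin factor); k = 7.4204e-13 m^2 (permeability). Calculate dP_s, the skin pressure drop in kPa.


dP_s = S * q * mu / (2*pi*k*hr) / 1000
dP_s = 6.0642 * 0.16563 * 0.00031366 / (2*pi*7.4204e-13*199.19) / 1000
dP_s = 339.23 kPa


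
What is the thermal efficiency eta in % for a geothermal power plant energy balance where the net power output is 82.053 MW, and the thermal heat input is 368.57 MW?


eta = W_net / Q_in * 100
eta = 82.053 / 368.57 * 100
eta = 22.263 %


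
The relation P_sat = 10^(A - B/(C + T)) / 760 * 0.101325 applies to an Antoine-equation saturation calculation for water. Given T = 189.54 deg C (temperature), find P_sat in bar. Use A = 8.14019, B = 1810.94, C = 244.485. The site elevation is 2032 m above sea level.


P_sat = 10^(A - B/(C + T)) / 760 * 0.101325
P_sat = 10^(8.14019 - 1810.94/(244.485 + 189.54)) / 760 * 0.101325
P_sat = 1.237829 MPa
Convert: 1.237829 MPa * 10.0 = 12.378 bar
P_sat = 12.378 bar


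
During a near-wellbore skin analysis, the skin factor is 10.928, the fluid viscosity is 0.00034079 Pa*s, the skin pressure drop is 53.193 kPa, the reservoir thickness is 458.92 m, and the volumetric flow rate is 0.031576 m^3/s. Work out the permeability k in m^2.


k = S*q*mu / (2*pi*dP_s*1000*hr)
k = 10.928*0.031576*0.00034079 / (2*pi*53.193*1000*458.92)
k = 7.6668e-13 m^2


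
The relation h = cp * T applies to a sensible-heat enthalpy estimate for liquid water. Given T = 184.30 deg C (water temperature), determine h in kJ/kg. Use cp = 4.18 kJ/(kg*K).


h = cp * T
h = 4.18 * 184.30
h = 770.37 kJ/kg


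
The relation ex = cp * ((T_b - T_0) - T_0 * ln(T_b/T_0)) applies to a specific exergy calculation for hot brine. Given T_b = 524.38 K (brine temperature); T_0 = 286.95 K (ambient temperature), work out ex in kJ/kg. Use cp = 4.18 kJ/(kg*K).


ex = cp * ((T_b - T_0) - T_0 * ln(T_b/T_0))
ex = 4.18 * ((524.38 - 286.95) - 286.95 * ln(524.38/286.95))
ex = 269.30 kJ/kg
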